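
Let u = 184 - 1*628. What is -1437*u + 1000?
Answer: 639028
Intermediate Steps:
u = -444 (u = 184 - 628 = -444)
-1437*u + 1000 = -1437*(-444) + 1000 = 638028 + 1000 = 639028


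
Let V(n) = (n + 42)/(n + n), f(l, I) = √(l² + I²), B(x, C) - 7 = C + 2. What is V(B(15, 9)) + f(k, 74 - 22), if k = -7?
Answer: 5/3 + √2753 ≈ 54.136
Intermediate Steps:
B(x, C) = 9 + C (B(x, C) = 7 + (C + 2) = 7 + (2 + C) = 9 + C)
f(l, I) = √(I² + l²)
V(n) = (42 + n)/(2*n) (V(n) = (42 + n)/((2*n)) = (42 + n)*(1/(2*n)) = (42 + n)/(2*n))
V(B(15, 9)) + f(k, 74 - 22) = (42 + (9 + 9))/(2*(9 + 9)) + √((74 - 22)² + (-7)²) = (½)*(42 + 18)/18 + √(52² + 49) = (½)*(1/18)*60 + √(2704 + 49) = 5/3 + √2753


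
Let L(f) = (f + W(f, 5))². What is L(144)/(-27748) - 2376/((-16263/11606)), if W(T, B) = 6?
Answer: 21244692633/12535159 ≈ 1694.8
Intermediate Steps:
L(f) = (6 + f)² (L(f) = (f + 6)² = (6 + f)²)
L(144)/(-27748) - 2376/((-16263/11606)) = (6 + 144)²/(-27748) - 2376/((-16263/11606)) = 150²*(-1/27748) - 2376/((-16263*1/11606)) = 22500*(-1/27748) - 2376/(-16263/11606) = -5625/6937 - 2376*(-11606/16263) = -5625/6937 + 3063984/1807 = 21244692633/12535159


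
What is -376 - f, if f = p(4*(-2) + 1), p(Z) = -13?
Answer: -363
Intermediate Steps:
f = -13
-376 - f = -376 - 1*(-13) = -376 + 13 = -363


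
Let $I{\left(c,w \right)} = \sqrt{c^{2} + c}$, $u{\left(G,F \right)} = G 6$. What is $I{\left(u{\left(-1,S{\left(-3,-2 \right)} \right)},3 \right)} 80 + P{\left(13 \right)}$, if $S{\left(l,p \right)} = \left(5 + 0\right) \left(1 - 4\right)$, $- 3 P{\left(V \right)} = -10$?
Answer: $\frac{10}{3} + 80 \sqrt{30} \approx 441.51$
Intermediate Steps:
$P{\left(V \right)} = \frac{10}{3}$ ($P{\left(V \right)} = \left(- \frac{1}{3}\right) \left(-10\right) = \frac{10}{3}$)
$S{\left(l,p \right)} = -15$ ($S{\left(l,p \right)} = 5 \left(-3\right) = -15$)
$u{\left(G,F \right)} = 6 G$
$I{\left(c,w \right)} = \sqrt{c + c^{2}}$
$I{\left(u{\left(-1,S{\left(-3,-2 \right)} \right)},3 \right)} 80 + P{\left(13 \right)} = \sqrt{6 \left(-1\right) \left(1 + 6 \left(-1\right)\right)} 80 + \frac{10}{3} = \sqrt{- 6 \left(1 - 6\right)} 80 + \frac{10}{3} = \sqrt{\left(-6\right) \left(-5\right)} 80 + \frac{10}{3} = \sqrt{30} \cdot 80 + \frac{10}{3} = 80 \sqrt{30} + \frac{10}{3} = \frac{10}{3} + 80 \sqrt{30}$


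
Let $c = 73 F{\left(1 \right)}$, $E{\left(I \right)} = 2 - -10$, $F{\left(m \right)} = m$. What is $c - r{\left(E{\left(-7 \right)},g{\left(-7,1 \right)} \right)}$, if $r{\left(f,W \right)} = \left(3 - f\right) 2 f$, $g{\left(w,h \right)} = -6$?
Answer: $289$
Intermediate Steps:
$E{\left(I \right)} = 12$ ($E{\left(I \right)} = 2 + 10 = 12$)
$r{\left(f,W \right)} = f \left(6 - 2 f\right)$ ($r{\left(f,W \right)} = \left(6 - 2 f\right) f = f \left(6 - 2 f\right)$)
$c = 73$ ($c = 73 \cdot 1 = 73$)
$c - r{\left(E{\left(-7 \right)},g{\left(-7,1 \right)} \right)} = 73 - 2 \cdot 12 \left(3 - 12\right) = 73 - 2 \cdot 12 \left(-9\right) = 73 - -216 = 73 + 216 = 289$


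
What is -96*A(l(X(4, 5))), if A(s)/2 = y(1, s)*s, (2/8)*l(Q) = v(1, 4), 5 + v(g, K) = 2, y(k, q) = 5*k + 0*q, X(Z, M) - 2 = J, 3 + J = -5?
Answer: 11520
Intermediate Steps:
J = -8 (J = -3 - 5 = -8)
X(Z, M) = -6 (X(Z, M) = 2 - 8 = -6)
y(k, q) = 5*k (y(k, q) = 5*k + 0 = 5*k)
v(g, K) = -3 (v(g, K) = -5 + 2 = -3)
l(Q) = -12 (l(Q) = 4*(-3) = -12)
A(s) = 10*s (A(s) = 2*((5*1)*s) = 2*(5*s) = 10*s)
-96*A(l(X(4, 5))) = -960*(-12) = -96*(-120) = 11520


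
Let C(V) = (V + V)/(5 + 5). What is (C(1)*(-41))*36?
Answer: -1476/5 ≈ -295.20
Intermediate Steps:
C(V) = V/5 (C(V) = (2*V)/10 = (2*V)*(1/10) = V/5)
(C(1)*(-41))*36 = (((1/5)*1)*(-41))*36 = ((1/5)*(-41))*36 = -41/5*36 = -1476/5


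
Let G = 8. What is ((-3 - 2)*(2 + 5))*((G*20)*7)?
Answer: -39200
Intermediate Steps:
((-3 - 2)*(2 + 5))*((G*20)*7) = ((-3 - 2)*(2 + 5))*((8*20)*7) = (-5*7)*(160*7) = -35*1120 = -39200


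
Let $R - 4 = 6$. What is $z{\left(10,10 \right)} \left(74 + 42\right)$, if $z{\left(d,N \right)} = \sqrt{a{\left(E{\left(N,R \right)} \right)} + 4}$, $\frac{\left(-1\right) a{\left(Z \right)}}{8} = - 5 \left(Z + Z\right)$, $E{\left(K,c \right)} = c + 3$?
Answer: $696 \sqrt{29} \approx 3748.1$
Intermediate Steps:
$R = 10$ ($R = 4 + 6 = 10$)
$E{\left(K,c \right)} = 3 + c$
$a{\left(Z \right)} = 80 Z$ ($a{\left(Z \right)} = - 8 \left(- 5 \left(Z + Z\right)\right) = - 8 \left(- 5 \cdot 2 Z\right) = - 8 \left(- 10 Z\right) = 80 Z$)
$z{\left(d,N \right)} = 6 \sqrt{29}$ ($z{\left(d,N \right)} = \sqrt{80 \left(3 + 10\right) + 4} = \sqrt{80 \cdot 13 + 4} = \sqrt{1040 + 4} = \sqrt{1044} = 6 \sqrt{29}$)
$z{\left(10,10 \right)} \left(74 + 42\right) = 6 \sqrt{29} \left(74 + 42\right) = 6 \sqrt{29} \cdot 116 = 696 \sqrt{29}$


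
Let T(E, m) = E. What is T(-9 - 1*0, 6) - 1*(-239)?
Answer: 230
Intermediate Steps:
T(-9 - 1*0, 6) - 1*(-239) = (-9 - 1*0) - 1*(-239) = (-9 + 0) + 239 = -9 + 239 = 230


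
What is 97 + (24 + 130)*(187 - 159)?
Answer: 4409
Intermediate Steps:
97 + (24 + 130)*(187 - 159) = 97 + 154*28 = 97 + 4312 = 4409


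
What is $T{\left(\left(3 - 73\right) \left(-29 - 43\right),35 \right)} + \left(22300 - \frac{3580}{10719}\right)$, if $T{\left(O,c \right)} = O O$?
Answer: $\frac{272518780520}{10719} \approx 2.5424 \cdot 10^{7}$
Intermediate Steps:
$T{\left(O,c \right)} = O^{2}$
$T{\left(\left(3 - 73\right) \left(-29 - 43\right),35 \right)} + \left(22300 - \frac{3580}{10719}\right) = \left(\left(3 - 73\right) \left(-29 - 43\right)\right)^{2} + \left(22300 - \frac{3580}{10719}\right) = \left(\left(-70\right) \left(-72\right)\right)^{2} + \left(22300 - \frac{3580}{10719}\right) = 5040^{2} + \left(22300 - \frac{3580}{10719}\right) = 25401600 + \frac{239030120}{10719} = \frac{272518780520}{10719}$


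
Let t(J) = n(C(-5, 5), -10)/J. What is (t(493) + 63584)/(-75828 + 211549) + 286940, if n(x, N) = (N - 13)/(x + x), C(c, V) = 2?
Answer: 76797266922905/267641812 ≈ 2.8694e+5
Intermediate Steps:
n(x, N) = (-13 + N)/(2*x) (n(x, N) = (-13 + N)/((2*x)) = (-13 + N)*(1/(2*x)) = (-13 + N)/(2*x))
t(J) = -23/(4*J) (t(J) = ((½)*(-13 - 10)/2)/J = ((½)*(½)*(-23))/J = -23/(4*J))
(t(493) + 63584)/(-75828 + 211549) + 286940 = (-23/4/493 + 63584)/(-75828 + 211549) + 286940 = (-23/4*1/493 + 63584)/135721 + 286940 = (-23/1972 + 63584)*(1/135721) + 286940 = (125387625/1972)*(1/135721) + 286940 = 125387625/267641812 + 286940 = 76797266922905/267641812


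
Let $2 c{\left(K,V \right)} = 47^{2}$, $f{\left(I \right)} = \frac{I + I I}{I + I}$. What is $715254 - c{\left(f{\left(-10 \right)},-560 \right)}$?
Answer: $\frac{1428299}{2} \approx 7.1415 \cdot 10^{5}$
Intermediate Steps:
$f{\left(I \right)} = \frac{I + I^{2}}{2 I}$
$c{\left(K,V \right)} = \frac{2209}{2}$ ($c{\left(K,V \right)} = \frac{47^{2}}{2} = \frac{1}{2} \cdot 2209 = \frac{2209}{2}$)
$715254 - c{\left(f{\left(-10 \right)},-560 \right)} = 715254 - \frac{2209}{2} = \frac{1428299}{2}$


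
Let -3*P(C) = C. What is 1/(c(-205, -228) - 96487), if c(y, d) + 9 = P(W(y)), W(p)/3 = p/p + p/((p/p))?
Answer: -1/96292 ≈ -1.0385e-5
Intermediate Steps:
W(p) = 3 + 3*p (W(p) = 3*(p/p + p/((p/p))) = 3*(1 + p/1) = 3*(1 + p*1) = 3*(1 + p) = 3 + 3*p)
P(C) = -C/3
c(y, d) = -10 - y (c(y, d) = -9 - (3 + 3*y)/3 = -9 + (-1 - y) = -10 - y)
1/(c(-205, -228) - 96487) = 1/((-10 - 1*(-205)) - 96487) = 1/((-10 + 205) - 96487) = 1/(195 - 96487) = 1/(-96292) = -1/96292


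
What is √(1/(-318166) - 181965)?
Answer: I*√18420244811385706/318166 ≈ 426.57*I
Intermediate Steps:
√(1/(-318166) - 181965) = √(-1/318166 - 181965) = √(-57895076191/318166) = I*√18420244811385706/318166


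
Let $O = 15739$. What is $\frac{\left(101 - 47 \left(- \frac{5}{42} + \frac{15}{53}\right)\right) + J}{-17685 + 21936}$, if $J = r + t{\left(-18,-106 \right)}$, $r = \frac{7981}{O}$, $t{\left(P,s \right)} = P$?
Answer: $\frac{2655669323}{148933844514} \approx 0.017831$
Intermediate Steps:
$r = \frac{7981}{15739} \approx 0.50708$
$J = - \frac{275321}{15739}$ ($J = \frac{7981}{15739} - 18 = - \frac{275321}{15739} \approx -17.493$)
$\frac{\left(101 - 47 \left(- \frac{5}{42} + \frac{15}{53}\right)\right) + J}{-17685 + 21936} = \frac{\left(101 - 47 \left(- \frac{5}{42} + \frac{15}{53}\right)\right) - \frac{275321}{15739}}{-17685 + 21936} = \frac{\left(101 - 47 \left(\left(-5\right) \frac{1}{42} + 15 \cdot \frac{1}{53}\right)\right) - \frac{275321}{15739}}{4251} = \left(\left(101 - 47 \left(- \frac{5}{42} + \frac{15}{53}\right)\right) - \frac{275321}{15739}\right) \frac{1}{4251} = \left(\left(101 - \frac{17155}{2226}\right) - \frac{275321}{15739}\right) \frac{1}{4251} = \left(\frac{207671}{2226} - \frac{275321}{15739}\right) \frac{1}{4251} = \frac{2655669323}{35035014} \cdot \frac{1}{4251} = \frac{2655669323}{148933844514}$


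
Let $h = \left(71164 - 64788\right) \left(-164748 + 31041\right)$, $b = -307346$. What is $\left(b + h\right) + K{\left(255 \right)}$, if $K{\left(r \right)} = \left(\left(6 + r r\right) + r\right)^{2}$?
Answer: $3409438618$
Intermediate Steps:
$h = -852515832$ ($h = 6376 \left(-133707\right) = -852515832$)
$K{\left(r \right)} = \left(6 + r + r^{2}\right)^{2}$ ($K{\left(r \right)} = \left(\left(6 + r^{2}\right) + r\right)^{2} = \left(6 + r + r^{2}\right)^{2}$)
$\left(b + h\right) + K{\left(255 \right)} = \left(-307346 - 852515832\right) + \left(6 + 255 + 255^{2}\right)^{2} = -852823178 + \left(6 + 255 + 65025\right)^{2} = -852823178 + 65286^{2} = -852823178 + 4262261796 = 3409438618$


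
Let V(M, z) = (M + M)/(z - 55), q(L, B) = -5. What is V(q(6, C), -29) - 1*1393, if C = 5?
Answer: -58501/42 ≈ -1392.9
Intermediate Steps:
V(M, z) = 2*M/(-55 + z) (V(M, z) = (2*M)/(-55 + z) = 2*M/(-55 + z))
V(q(6, C), -29) - 1*1393 = 2*(-5)/(-55 - 29) - 1*1393 = 2*(-5)/(-84) - 1393 = 2*(-5)*(-1/84) - 1393 = 5/42 - 1393 = -58501/42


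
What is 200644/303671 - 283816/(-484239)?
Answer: 183346338452/147049341369 ≈ 1.2468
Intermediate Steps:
200644/303671 - 283816/(-484239) = 200644*(1/303671) - 283816*(-1/484239) = 200644/303671 + 283816/484239 = 183346338452/147049341369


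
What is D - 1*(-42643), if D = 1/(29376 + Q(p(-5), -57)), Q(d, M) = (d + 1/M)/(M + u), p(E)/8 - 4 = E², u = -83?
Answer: 1427975524033/33486751 ≈ 42643.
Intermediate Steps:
p(E) = 32 + 8*E²
Q(d, M) = (d + 1/M)/(-83 + M) (Q(d, M) = (d + 1/M)/(M - 83) = (d + 1/M)/(-83 + M))
D = 1140/33486751 (D = 1/(29376 + (1 - 57*(32 + 8*(-5)²))/((-57)*(-83 - 57))) = 1/(29376 - 1/57*(1 - 57*(32 + 8*25))/(-140)) = 1/(29376 - 1/57*(-1/140)*(1 - 57*(32 + 200))) = 1/(29376 - 1/57*(-1/140)*(1 - 57*232)) = 1/(29376 - 1/57*(-1/140)*(1 - 13224)) = 1/(29376 - 1/57*(-1/140)*(-13223)) = 1/(29376 - 1889/1140) = 1/(33486751/1140) = 1140/33486751 ≈ 3.4043e-5)
D - 1*(-42643) = 1140/33486751 - 1*(-42643) = 1140/33486751 + 42643 = 1427975524033/33486751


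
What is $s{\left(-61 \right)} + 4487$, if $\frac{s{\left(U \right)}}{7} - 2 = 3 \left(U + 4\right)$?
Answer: $3304$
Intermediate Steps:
$s{\left(U \right)} = 98 + 21 U$ ($s{\left(U \right)} = 14 + 7 \cdot 3 \left(U + 4\right) = 14 + 7 \cdot 3 \left(4 + U\right) = 14 + 7 \left(12 + 3 U\right) = 14 + \left(84 + 21 U\right) = 98 + 21 U$)
$s{\left(-61 \right)} + 4487 = \left(98 + 21 \left(-61\right)\right) + 4487 = \left(98 - 1281\right) + 4487 = -1183 + 4487 = 3304$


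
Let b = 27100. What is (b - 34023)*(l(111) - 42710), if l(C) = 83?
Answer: 295106721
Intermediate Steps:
(b - 34023)*(l(111) - 42710) = (27100 - 34023)*(83 - 42710) = -6923*(-42627) = 295106721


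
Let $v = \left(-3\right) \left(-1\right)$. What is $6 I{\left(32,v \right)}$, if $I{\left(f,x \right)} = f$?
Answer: $192$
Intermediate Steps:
$v = 3$
$6 I{\left(32,v \right)} = 6 \cdot 32 = 192$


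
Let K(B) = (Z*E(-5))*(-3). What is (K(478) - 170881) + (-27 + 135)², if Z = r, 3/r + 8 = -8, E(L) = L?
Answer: -2547517/16 ≈ -1.5922e+5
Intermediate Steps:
r = -3/16 (r = 3/(-8 - 8) = 3/(-16) = 3*(-1/16) = -3/16 ≈ -0.18750)
Z = -3/16 ≈ -0.18750
K(B) = -45/16 (K(B) = -3/16*(-5)*(-3) = (15/16)*(-3) = -45/16)
(K(478) - 170881) + (-27 + 135)² = (-45/16 - 170881) + (-27 + 135)² = -2734141/16 + 108² = -2734141/16 + 11664 = -2547517/16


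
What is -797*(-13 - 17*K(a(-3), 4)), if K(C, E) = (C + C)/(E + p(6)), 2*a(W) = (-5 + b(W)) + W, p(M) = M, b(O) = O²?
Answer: 117159/10 ≈ 11716.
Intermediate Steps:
a(W) = -5/2 + W/2 + W²/2 (a(W) = ((-5 + W²) + W)/2 = (-5 + W + W²)/2 = -5/2 + W/2 + W²/2)
K(C, E) = 2*C/(6 + E) (K(C, E) = (C + C)/(E + 6) = (2*C)/(6 + E) = 2*C/(6 + E))
-797*(-13 - 17*K(a(-3), 4)) = -797*(-13 - 34*(-5/2 + (½)*(-3) + (½)*(-3)²)/(6 + 4)) = -797*(-13 - 34*(-5/2 - 3/2 + (½)*9)/10) = -797*(-13 - 34*(-5/2 - 3/2 + 9/2)/10) = -797*(-13 - 34/(2*10)) = -797*(-13 - 17*⅒) = -797*(-13 - 17/10) = -797*(-147/10) = 117159/10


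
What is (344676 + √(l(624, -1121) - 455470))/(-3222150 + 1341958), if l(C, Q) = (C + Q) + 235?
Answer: -86169/470048 - I*√113933/940096 ≈ -0.18332 - 0.00035905*I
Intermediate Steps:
l(C, Q) = 235 + C + Q
(344676 + √(l(624, -1121) - 455470))/(-3222150 + 1341958) = (344676 + √((235 + 624 - 1121) - 455470))/(-3222150 + 1341958) = (344676 + √(-262 - 455470))/(-1880192) = (344676 + √(-455732))*(-1/1880192) = (344676 + 2*I*√113933)*(-1/1880192) = -86169/470048 - I*√113933/940096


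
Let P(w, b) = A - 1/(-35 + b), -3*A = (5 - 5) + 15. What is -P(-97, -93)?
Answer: 639/128 ≈ 4.9922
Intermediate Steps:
A = -5 (A = -((5 - 5) + 15)/3 = -(0 + 15)/3 = -⅓*15 = -5)
P(w, b) = -5 - 1/(-35 + b)
-P(-97, -93) = -(174 - 5*(-93))/(-35 - 93) = -(174 + 465)/(-128) = -(-1)*639/128 = -1*(-639/128) = 639/128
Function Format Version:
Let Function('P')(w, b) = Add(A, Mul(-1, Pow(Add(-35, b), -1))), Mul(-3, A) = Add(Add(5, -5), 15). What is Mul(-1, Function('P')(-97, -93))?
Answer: Rational(639, 128) ≈ 4.9922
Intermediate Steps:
A = -5 (A = Mul(Rational(-1, 3), Add(Add(5, -5), 15)) = Mul(Rational(-1, 3), Add(0, 15)) = Mul(Rational(-1, 3), 15) = -5)
Function('P')(w, b) = Add(-5, Mul(-1, Pow(Add(-35, b), -1)))
Mul(-1, Function('P')(-97, -93)) = Mul(-1, Mul(Pow(Add(-35, -93), -1), Add(174, Mul(-5, -93)))) = Mul(-1, Mul(Pow(-128, -1), Add(174, 465))) = Mul(-1, Mul(Rational(-1, 128), 639)) = Mul(-1, Rational(-639, 128)) = Rational(639, 128)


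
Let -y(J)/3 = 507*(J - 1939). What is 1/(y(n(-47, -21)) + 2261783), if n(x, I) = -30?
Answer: 1/5256632 ≈ 1.9024e-7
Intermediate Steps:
y(J) = 2949219 - 1521*J (y(J) = -1521*(J - 1939) = -1521*(-1939 + J) = -3*(-983073 + 507*J) = 2949219 - 1521*J)
1/(y(n(-47, -21)) + 2261783) = 1/((2949219 - 1521*(-30)) + 2261783) = 1/((2949219 + 45630) + 2261783) = 1/(2994849 + 2261783) = 1/5256632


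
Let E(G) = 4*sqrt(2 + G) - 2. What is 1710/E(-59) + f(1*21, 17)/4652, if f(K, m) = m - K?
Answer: -994594/266327 - 1710*I*sqrt(57)/229 ≈ -3.7345 - 56.376*I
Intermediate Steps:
E(G) = -2 + 4*sqrt(2 + G)
1710/E(-59) + f(1*21, 17)/4652 = 1710/(-2 + 4*sqrt(2 - 59)) + (17 - 21)/4652 = 1710/(-2 + 4*sqrt(-57)) + (17 - 1*21)*(1/4652) = 1710/(-2 + 4*(I*sqrt(57))) + (17 - 21)*(1/4652) = 1710/(-2 + 4*I*sqrt(57)) - 4*1/4652 = 1710/(-2 + 4*I*sqrt(57)) - 1/1163 = -1/1163 + 1710/(-2 + 4*I*sqrt(57))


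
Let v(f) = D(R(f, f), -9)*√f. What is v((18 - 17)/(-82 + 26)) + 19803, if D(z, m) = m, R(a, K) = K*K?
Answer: 19803 - 9*I*√14/28 ≈ 19803.0 - 1.2027*I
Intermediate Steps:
R(a, K) = K²
v(f) = -9*√f
v((18 - 17)/(-82 + 26)) + 19803 = -9*√(18 - 17)*(I*√14/28) + 19803 = -9*I*√14/28 + 19803 = 19803 - 9*I*√14/28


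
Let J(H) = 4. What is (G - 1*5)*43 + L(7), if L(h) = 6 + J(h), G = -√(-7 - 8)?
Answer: -205 - 43*I*√15 ≈ -205.0 - 166.54*I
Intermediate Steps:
G = -I*√15 (G = -√(-15) = -I*√15 ≈ -3.873*I)
L(h) = 10 (L(h) = 6 + 4 = 10)
(G - 1*5)*43 + L(7) = (-I*√15 - 1*5)*43 + 10 = (-I*√15 - 5)*43 + 10 = (-5 - I*√15)*43 + 10 = (-215 - 43*I*√15) + 10 = -205 - 43*I*√15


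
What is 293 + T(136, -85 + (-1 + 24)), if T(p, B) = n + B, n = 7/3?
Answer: 700/3 ≈ 233.33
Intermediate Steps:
n = 7/3 (n = 7*(⅓) = 7/3 ≈ 2.3333)
T(p, B) = 7/3 + B
293 + T(136, -85 + (-1 + 24)) = 293 + (7/3 + (-85 + (-1 + 24))) = 293 + (7/3 + (-85 + 23)) = 293 + (7/3 - 62) = 293 - 179/3 = 700/3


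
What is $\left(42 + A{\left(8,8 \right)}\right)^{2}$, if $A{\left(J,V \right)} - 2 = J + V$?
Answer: $3600$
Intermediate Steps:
$A{\left(J,V \right)} = 2 + J + V$ ($A{\left(J,V \right)} = 2 + \left(J + V\right) = 2 + J + V$)
$\left(42 + A{\left(8,8 \right)}\right)^{2} = \left(42 + \left(2 + 8 + 8\right)\right)^{2} = \left(42 + 18\right)^{2} = 60^{2} = 3600$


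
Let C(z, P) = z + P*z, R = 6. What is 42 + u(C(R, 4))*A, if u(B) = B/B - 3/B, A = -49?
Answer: -21/10 ≈ -2.1000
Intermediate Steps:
u(B) = 1 - 3/B
42 + u(C(R, 4))*A = 42 + ((-3 + 6*(1 + 4))/((6*(1 + 4))))*(-49) = 42 + ((-3 + 6*5)/((6*5)))*(-49) = 42 + ((-3 + 30)/30)*(-49) = 42 + ((1/30)*27)*(-49) = 42 + (9/10)*(-49) = 42 - 441/10 = -21/10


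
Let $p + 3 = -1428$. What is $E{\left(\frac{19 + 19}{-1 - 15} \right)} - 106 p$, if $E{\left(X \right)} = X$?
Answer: $\frac{1213469}{8} \approx 1.5168 \cdot 10^{5}$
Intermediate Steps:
$p = -1431$ ($p = -3 - 1428 = -1431$)
$E{\left(\frac{19 + 19}{-1 - 15} \right)} - 106 p = \frac{19 + 19}{-1 - 15} - -151686 = \frac{38}{-16} + 151686 = 38 \left(- \frac{1}{16}\right) + 151686 = - \frac{19}{8} + 151686 = \frac{1213469}{8}$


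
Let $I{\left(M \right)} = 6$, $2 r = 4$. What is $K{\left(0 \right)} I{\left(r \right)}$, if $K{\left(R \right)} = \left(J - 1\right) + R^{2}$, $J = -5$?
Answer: $-36$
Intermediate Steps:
$r = 2$ ($r = \frac{1}{2} \cdot 4 = 2$)
$K{\left(R \right)} = -6 + R^{2}$ ($K{\left(R \right)} = \left(-5 - 1\right) + R^{2} = -6 + R^{2}$)
$K{\left(0 \right)} I{\left(r \right)} = \left(-6 + 0^{2}\right) 6 = \left(-6 + 0\right) 6 = \left(-6\right) 6 = -36$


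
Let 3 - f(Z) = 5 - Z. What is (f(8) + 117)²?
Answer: 15129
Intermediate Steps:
f(Z) = -2 + Z (f(Z) = 3 - (5 - Z) = 3 + (-5 + Z) = -2 + Z)
(f(8) + 117)² = ((-2 + 8) + 117)² = (6 + 117)² = 123² = 15129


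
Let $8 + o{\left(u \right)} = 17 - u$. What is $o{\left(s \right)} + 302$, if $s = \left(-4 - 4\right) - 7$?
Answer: $326$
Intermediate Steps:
$s = -15$ ($s = -8 - 7 = -15$)
$o{\left(u \right)} = 9 - u$ ($o{\left(u \right)} = -8 - \left(-17 + u\right) = 9 - u$)
$o{\left(s \right)} + 302 = \left(9 - -15\right) + 302 = \left(9 + 15\right) + 302 = 24 + 302 = 326$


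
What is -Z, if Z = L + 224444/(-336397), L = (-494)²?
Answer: -82092753848/336397 ≈ -2.4404e+5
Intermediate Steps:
L = 244036
Z = 82092753848/336397 (Z = 244036 + 224444/(-336397) = 244036 + 224444*(-1/336397) = 244036 - 224444/336397 = 82092753848/336397 ≈ 2.4404e+5)
-Z = -1*82092753848/336397 = -82092753848/336397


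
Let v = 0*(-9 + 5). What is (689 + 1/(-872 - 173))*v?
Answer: 0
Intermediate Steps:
v = 0 (v = 0*(-4) = 0)
(689 + 1/(-872 - 173))*v = (689 + 1/(-872 - 173))*0 = (689 + 1/(-1045))*0 = (689 - 1/1045)*0 = (720004/1045)*0 = 0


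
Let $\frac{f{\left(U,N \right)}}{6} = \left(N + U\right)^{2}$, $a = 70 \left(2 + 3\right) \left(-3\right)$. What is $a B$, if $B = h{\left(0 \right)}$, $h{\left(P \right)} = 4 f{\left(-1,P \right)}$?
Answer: $-25200$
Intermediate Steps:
$a = -1050$ ($a = 70 \cdot 5 \left(-3\right) = 70 \left(-15\right) = -1050$)
$f{\left(U,N \right)} = 6 \left(N + U\right)^{2}$
$h{\left(P \right)} = 24 \left(-1 + P\right)^{2}$ ($h{\left(P \right)} = 4 \cdot 6 \left(P - 1\right)^{2} = 4 \cdot 6 \left(-1 + P\right)^{2} = 24 \left(-1 + P\right)^{2}$)
$B = 24$ ($B = 24 \left(-1 + 0\right)^{2} = 24 \left(-1\right)^{2} = 24 \cdot 1 = 24$)
$a B = \left(-1050\right) 24 = -25200$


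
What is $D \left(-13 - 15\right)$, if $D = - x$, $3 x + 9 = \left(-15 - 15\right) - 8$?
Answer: $- \frac{1316}{3} \approx -438.67$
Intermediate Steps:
$x = - \frac{47}{3}$ ($x = -3 + \frac{\left(-15 - 15\right) - 8}{3} = -3 + \frac{-30 - 8}{3} = -3 + \frac{1}{3} \left(-38\right) = -3 - \frac{38}{3} = - \frac{47}{3} \approx -15.667$)
$D = \frac{47}{3}$ ($D = \left(-1\right) \left(- \frac{47}{3}\right) = \frac{47}{3} \approx 15.667$)
$D \left(-13 - 15\right) = \frac{47 \left(-13 - 15\right)}{3} = \frac{47}{3} \left(-28\right) = - \frac{1316}{3}$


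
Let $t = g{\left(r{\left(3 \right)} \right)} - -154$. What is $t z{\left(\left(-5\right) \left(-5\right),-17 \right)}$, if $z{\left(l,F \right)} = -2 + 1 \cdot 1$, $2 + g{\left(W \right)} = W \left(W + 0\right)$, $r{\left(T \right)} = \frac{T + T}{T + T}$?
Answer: $-153$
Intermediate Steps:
$r{\left(T \right)} = 1$ ($r{\left(T \right)} = \frac{2 T}{2 T} = 2 T \frac{1}{2 T} = 1$)
$g{\left(W \right)} = -2 + W^{2}$ ($g{\left(W \right)} = -2 + W \left(W + 0\right) = -2 + W W = -2 + W^{2}$)
$z{\left(l,F \right)} = -1$ ($z{\left(l,F \right)} = -2 + 1 = -1$)
$t = 153$ ($t = \left(-2 + 1^{2}\right) - -154 = \left(-2 + 1\right) + 154 = -1 + 154 = 153$)
$t z{\left(\left(-5\right) \left(-5\right),-17 \right)} = 153 \left(-1\right) = -153$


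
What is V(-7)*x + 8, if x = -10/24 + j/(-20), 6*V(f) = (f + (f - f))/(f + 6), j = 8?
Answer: 2537/360 ≈ 7.0472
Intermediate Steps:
V(f) = f/(6*(6 + f)) (V(f) = ((f + (f - f))/(f + 6))/6 = ((f + 0)/(6 + f))/6 = (f/(6 + f))/6 = f/(6*(6 + f)))
x = -49/60 (x = -10/24 + 8/(-20) = -10*1/24 + 8*(-1/20) = -5/12 - ⅖ = -49/60 ≈ -0.81667)
V(-7)*x + 8 = ((⅙)*(-7)/(6 - 7))*(-49/60) + 8 = ((⅙)*(-7)/(-1))*(-49/60) + 8 = ((⅙)*(-7)*(-1))*(-49/60) + 8 = (7/6)*(-49/60) + 8 = -343/360 + 8 = 2537/360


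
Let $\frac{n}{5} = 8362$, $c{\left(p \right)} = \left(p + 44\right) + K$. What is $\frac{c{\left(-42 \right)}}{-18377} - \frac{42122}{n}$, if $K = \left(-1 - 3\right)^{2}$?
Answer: $- \frac{387414287}{384171185} \approx -1.0084$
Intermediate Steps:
$K = 16$ ($K = \left(-4\right)^{2} = 16$)
$c{\left(p \right)} = 60 + p$ ($c{\left(p \right)} = \left(p + 44\right) + 16 = \left(44 + p\right) + 16 = 60 + p$)
$n = 41810$ ($n = 5 \cdot 8362 = 41810$)
$\frac{c{\left(-42 \right)}}{-18377} - \frac{42122}{n} = \frac{60 - 42}{-18377} - \frac{42122}{41810} = 18 \left(- \frac{1}{18377}\right) - \frac{21061}{20905} = - \frac{18}{18377} - \frac{21061}{20905} = - \frac{387414287}{384171185}$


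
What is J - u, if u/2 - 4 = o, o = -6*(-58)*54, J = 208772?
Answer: 171180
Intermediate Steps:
o = 18792 (o = 348*54 = 18792)
u = 37592 (u = 8 + 2*18792 = 8 + 37584 = 37592)
J - u = 208772 - 1*37592 = 208772 - 37592 = 171180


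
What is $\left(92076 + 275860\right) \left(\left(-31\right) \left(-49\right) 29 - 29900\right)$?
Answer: $5206662336$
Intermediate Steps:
$\left(92076 + 275860\right) \left(\left(-31\right) \left(-49\right) 29 - 29900\right) = 367936 \left(1519 \cdot 29 - 29900\right) = 367936 \left(44051 - 29900\right) = 367936 \cdot 14151 = 5206662336$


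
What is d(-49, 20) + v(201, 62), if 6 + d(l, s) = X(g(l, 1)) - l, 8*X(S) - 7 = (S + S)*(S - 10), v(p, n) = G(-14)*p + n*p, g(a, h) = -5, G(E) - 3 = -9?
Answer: 90549/8 ≈ 11319.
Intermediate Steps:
G(E) = -6 (G(E) = 3 - 9 = -6)
v(p, n) = -6*p + n*p
X(S) = 7/8 + S*(-10 + S)/4 (X(S) = 7/8 + ((S + S)*(S - 10))/8 = 7/8 + ((2*S)*(-10 + S))/8 = 7/8 + (2*S*(-10 + S))/8 = 7/8 + S*(-10 + S)/4)
d(l, s) = 109/8 - l (d(l, s) = -6 + ((7/8 - 5/2*(-5) + (¼)*(-5)²) - l) = -6 + ((7/8 + 25/2 + (¼)*25) - l) = -6 + ((7/8 + 25/2 + 25/4) - l) = -6 + (157/8 - l) = 109/8 - l)
d(-49, 20) + v(201, 62) = (109/8 - 1*(-49)) + 201*(-6 + 62) = (109/8 + 49) + 201*56 = 501/8 + 11256 = 90549/8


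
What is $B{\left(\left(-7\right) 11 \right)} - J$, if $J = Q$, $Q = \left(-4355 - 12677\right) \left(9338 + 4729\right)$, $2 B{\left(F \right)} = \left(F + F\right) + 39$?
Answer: $\frac{479178173}{2} \approx 2.3959 \cdot 10^{8}$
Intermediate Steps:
$B{\left(F \right)} = \frac{39}{2} + F$ ($B{\left(F \right)} = \frac{\left(F + F\right) + 39}{2} = \frac{2 F + 39}{2} = \frac{39 + 2 F}{2} = \frac{39}{2} + F$)
$Q = -239589144$ ($Q = \left(-17032\right) 14067 = -239589144$)
$J = -239589144$
$B{\left(\left(-7\right) 11 \right)} - J = \left(\frac{39}{2} - 77\right) - -239589144 = \left(\frac{39}{2} - 77\right) + 239589144 = - \frac{115}{2} + 239589144 = \frac{479178173}{2}$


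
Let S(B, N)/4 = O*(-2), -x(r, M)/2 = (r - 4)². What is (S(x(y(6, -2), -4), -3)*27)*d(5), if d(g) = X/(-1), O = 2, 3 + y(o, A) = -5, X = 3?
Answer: 1296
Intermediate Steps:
y(o, A) = -8 (y(o, A) = -3 - 5 = -8)
x(r, M) = -2*(-4 + r)² (x(r, M) = -2*(r - 4)² = -2*(-4 + r)²)
d(g) = -3 (d(g) = 3/(-1) = 3*(-1) = -3)
S(B, N) = -16 (S(B, N) = 4*(2*(-2)) = 4*(-4) = -16)
(S(x(y(6, -2), -4), -3)*27)*d(5) = -16*27*(-3) = -432*(-3) = 1296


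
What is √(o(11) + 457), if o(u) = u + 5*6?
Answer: √498 ≈ 22.316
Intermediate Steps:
o(u) = 30 + u (o(u) = u + 30 = 30 + u)
√(o(11) + 457) = √((30 + 11) + 457) = √(41 + 457) = √498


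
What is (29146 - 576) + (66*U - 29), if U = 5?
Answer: 28871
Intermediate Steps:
(29146 - 576) + (66*U - 29) = (29146 - 576) + (66*5 - 29) = 28570 + (330 - 29) = 28570 + 301 = 28871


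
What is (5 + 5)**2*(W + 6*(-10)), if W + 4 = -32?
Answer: -9600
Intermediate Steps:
W = -36 (W = -4 - 32 = -36)
(5 + 5)**2*(W + 6*(-10)) = (5 + 5)**2*(-36 + 6*(-10)) = 10**2*(-36 - 60) = 100*(-96) = -9600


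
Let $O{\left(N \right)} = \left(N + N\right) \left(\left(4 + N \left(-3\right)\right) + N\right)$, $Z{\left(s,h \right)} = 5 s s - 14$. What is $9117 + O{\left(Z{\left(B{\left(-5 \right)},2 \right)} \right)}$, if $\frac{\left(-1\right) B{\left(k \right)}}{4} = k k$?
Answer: $-9993991779$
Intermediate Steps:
$B{\left(k \right)} = - 4 k^{2}$ ($B{\left(k \right)} = - 4 k k = - 4 k^{2}$)
$Z{\left(s,h \right)} = -14 + 5 s^{2}$ ($Z{\left(s,h \right)} = 5 s^{2} - 14 = -14 + 5 s^{2}$)
$O{\left(N \right)} = 2 N \left(4 - 2 N\right)$ ($O{\left(N \right)} = 2 N \left(\left(4 - 3 N\right) + N\right) = 2 N \left(4 - 2 N\right)$)
$9117 + O{\left(Z{\left(B{\left(-5 \right)},2 \right)} \right)} = 9117 + 4 \left(-14 + 5 \left(- 4 \left(-5\right)^{2}\right)^{2}\right) \left(2 - \left(-14 + 5 \left(- 4 \left(-5\right)^{2}\right)^{2}\right)\right) = 9117 + 4 \left(-14 + 5 \left(\left(-4\right) 25\right)^{2}\right) \left(2 - \left(-14 + 5 \left(\left(-4\right) 25\right)^{2}\right)\right) = 9117 + 4 \left(-14 + 5 \left(-100\right)^{2}\right) \left(2 - \left(-14 + 5 \left(-100\right)^{2}\right)\right) = 9117 + 4 \left(-14 + 5 \cdot 10000\right) \left(2 - \left(-14 + 5 \cdot 10000\right)\right) = 9117 + 4 \left(-14 + 50000\right) \left(2 - \left(-14 + 50000\right)\right) = 9117 + 4 \cdot 49986 \left(2 - 49986\right) = 9117 + 4 \cdot 49986 \left(-49984\right) = 9117 - 9994000896 = -9993991779$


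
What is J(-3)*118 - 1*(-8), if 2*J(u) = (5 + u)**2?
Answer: 244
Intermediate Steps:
J(u) = (5 + u)**2/2
J(-3)*118 - 1*(-8) = ((5 - 3)**2/2)*118 - 1*(-8) = ((1/2)*2**2)*118 + 8 = ((1/2)*4)*118 + 8 = 2*118 + 8 = 236 + 8 = 244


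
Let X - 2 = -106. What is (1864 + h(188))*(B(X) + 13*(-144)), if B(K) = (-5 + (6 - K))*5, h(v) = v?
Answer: -2764044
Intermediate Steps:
X = -104 (X = 2 - 106 = -104)
B(K) = 5 - 5*K (B(K) = (1 - K)*5 = 5 - 5*K)
(1864 + h(188))*(B(X) + 13*(-144)) = (1864 + 188)*((5 - 5*(-104)) + 13*(-144)) = 2052*((5 + 520) - 1872) = 2052*(525 - 1872) = 2052*(-1347) = -2764044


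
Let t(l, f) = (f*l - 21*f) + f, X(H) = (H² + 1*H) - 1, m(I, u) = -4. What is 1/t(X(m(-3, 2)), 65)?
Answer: -1/585 ≈ -0.0017094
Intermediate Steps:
X(H) = -1 + H + H² (X(H) = (H² + H) - 1 = (H + H²) - 1 = -1 + H + H²)
t(l, f) = -20*f + f*l (t(l, f) = (-21*f + f*l) + f = -20*f + f*l)
1/t(X(m(-3, 2)), 65) = 1/(65*(-20 + (-1 - 4 + (-4)²))) = 1/(65*(-20 + (-1 - 4 + 16))) = 1/(65*(-20 + 11)) = 1/(65*(-9)) = 1/(-585) = -1/585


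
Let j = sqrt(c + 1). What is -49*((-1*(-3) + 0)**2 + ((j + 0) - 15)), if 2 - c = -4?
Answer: 294 - 49*sqrt(7) ≈ 164.36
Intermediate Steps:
c = 6 (c = 2 - 1*(-4) = 2 + 4 = 6)
j = sqrt(7) (j = sqrt(6 + 1) = sqrt(7) ≈ 2.6458)
-49*((-1*(-3) + 0)**2 + ((j + 0) - 15)) = -49*((-1*(-3) + 0)**2 + ((sqrt(7) + 0) - 15)) = -49*((3 + 0)**2 + (sqrt(7) - 15)) = -49*(3**2 + (-15 + sqrt(7))) = -49*(9 + (-15 + sqrt(7))) = -49*(-6 + sqrt(7)) = 294 - 49*sqrt(7)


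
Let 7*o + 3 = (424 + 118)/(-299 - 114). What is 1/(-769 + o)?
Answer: -2891/2224960 ≈ -0.0012993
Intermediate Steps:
o = -1781/2891 (o = -3/7 + ((424 + 118)/(-299 - 114))/7 = -3/7 + (542/(-413))/7 = -3/7 + (542*(-1/413))/7 = -3/7 + (⅐)*(-542/413) = -3/7 - 542/2891 = -1781/2891 ≈ -0.61605)
1/(-769 + o) = 1/(-769 - 1781/2891) = 1/(-2224960/2891) = -2891/2224960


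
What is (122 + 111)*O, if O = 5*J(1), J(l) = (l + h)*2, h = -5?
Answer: -9320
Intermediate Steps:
J(l) = -10 + 2*l (J(l) = (l - 5)*2 = (-5 + l)*2 = -10 + 2*l)
O = -40 (O = 5*(-10 + 2*1) = 5*(-10 + 2) = 5*(-8) = -40)
(122 + 111)*O = (122 + 111)*(-40) = 233*(-40) = -9320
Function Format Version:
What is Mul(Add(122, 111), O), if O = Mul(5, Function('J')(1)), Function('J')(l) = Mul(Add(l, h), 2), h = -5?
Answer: -9320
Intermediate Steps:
Function('J')(l) = Add(-10, Mul(2, l)) (Function('J')(l) = Mul(Add(l, -5), 2) = Mul(Add(-5, l), 2) = Add(-10, Mul(2, l)))
O = -40 (O = Mul(5, Add(-10, Mul(2, 1))) = Mul(5, Add(-10, 2)) = Mul(5, -8) = -40)
Mul(Add(122, 111), O) = Mul(Add(122, 111), -40) = Mul(233, -40) = -9320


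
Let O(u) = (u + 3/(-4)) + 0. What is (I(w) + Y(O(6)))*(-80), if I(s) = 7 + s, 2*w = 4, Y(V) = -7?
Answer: -160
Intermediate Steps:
O(u) = -3/4 + u (O(u) = (u + 3*(-1/4)) + 0 = (u - 3/4) + 0 = (-3/4 + u) + 0 = -3/4 + u)
w = 2 (w = (1/2)*4 = 2)
(I(w) + Y(O(6)))*(-80) = ((7 + 2) - 7)*(-80) = (9 - 7)*(-80) = 2*(-80) = -160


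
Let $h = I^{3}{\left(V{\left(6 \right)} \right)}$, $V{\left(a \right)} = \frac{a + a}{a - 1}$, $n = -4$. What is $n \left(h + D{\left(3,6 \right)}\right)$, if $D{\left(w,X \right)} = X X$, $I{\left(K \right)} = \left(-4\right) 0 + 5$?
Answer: $-644$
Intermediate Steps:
$V{\left(a \right)} = \frac{2 a}{-1 + a}$
$I{\left(K \right)} = 5$ ($I{\left(K \right)} = 0 + 5 = 5$)
$D{\left(w,X \right)} = X^{2}$
$h = 125$ ($h = 5^{3} = 125$)
$n \left(h + D{\left(3,6 \right)}\right) = - 4 \left(125 + 6^{2}\right) = - 4 \left(125 + 36\right) = \left(-4\right) 161 = -644$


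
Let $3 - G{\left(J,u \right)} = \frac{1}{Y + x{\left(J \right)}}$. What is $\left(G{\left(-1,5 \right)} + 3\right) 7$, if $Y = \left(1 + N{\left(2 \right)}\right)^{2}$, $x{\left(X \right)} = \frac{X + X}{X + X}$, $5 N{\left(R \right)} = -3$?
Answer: $\frac{1043}{29} \approx 35.966$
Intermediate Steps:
$N{\left(R \right)} = - \frac{3}{5}$ ($N{\left(R \right)} = \frac{1}{5} \left(-3\right) = - \frac{3}{5}$)
$x{\left(X \right)} = 1$ ($x{\left(X \right)} = \frac{2 X}{2 X} = 2 X \frac{1}{2 X} = 1$)
$Y = \frac{4}{25}$ ($Y = \left(1 - \frac{3}{5}\right)^{2} = \left(\frac{2}{5}\right)^{2} = \frac{4}{25} \approx 0.16$)
$G{\left(J,u \right)} = \frac{62}{29}$ ($G{\left(J,u \right)} = 3 - \frac{1}{\frac{4}{25} + 1} = 3 - \frac{1}{\frac{29}{25}} = 3 - \frac{25}{29} = \frac{62}{29}$)
$\left(G{\left(-1,5 \right)} + 3\right) 7 = \left(\frac{62}{29} + 3\right) 7 = \frac{149}{29} \cdot 7 = \frac{1043}{29}$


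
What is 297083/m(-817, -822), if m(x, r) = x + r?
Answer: -297083/1639 ≈ -181.26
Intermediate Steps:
m(x, r) = r + x
297083/m(-817, -822) = 297083/(-822 - 817) = 297083/(-1639) = 297083*(-1/1639) = -297083/1639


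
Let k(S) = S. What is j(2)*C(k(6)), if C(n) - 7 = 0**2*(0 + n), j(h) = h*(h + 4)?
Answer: 84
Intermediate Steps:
j(h) = h*(4 + h)
C(n) = 7 (C(n) = 7 + 0**2*(0 + n) = 7 + 0*n = 7 + 0 = 7)
j(2)*C(k(6)) = (2*(4 + 2))*7 = (2*6)*7 = 12*7 = 84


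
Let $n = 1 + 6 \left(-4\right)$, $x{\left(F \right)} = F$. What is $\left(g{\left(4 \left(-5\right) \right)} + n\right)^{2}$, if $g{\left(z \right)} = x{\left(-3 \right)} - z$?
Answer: $36$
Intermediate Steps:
$g{\left(z \right)} = -3 - z$
$n = -23$ ($n = 1 - 24 = -23$)
$\left(g{\left(4 \left(-5\right) \right)} + n\right)^{2} = \left(\left(-3 - 4 \left(-5\right)\right) - 23\right)^{2} = \left(\left(-3 - -20\right) - 23\right)^{2} = \left(\left(-3 + 20\right) - 23\right)^{2} = \left(17 - 23\right)^{2} = \left(-6\right)^{2} = 36$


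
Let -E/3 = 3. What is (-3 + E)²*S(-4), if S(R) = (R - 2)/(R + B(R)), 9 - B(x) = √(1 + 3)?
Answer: -288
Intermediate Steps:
E = -9 (E = -3*3 = -9)
B(x) = 7 (B(x) = 9 - √(1 + 3) = 9 - √4 = 9 - 1*2 = 9 - 2 = 7)
S(R) = (-2 + R)/(7 + R) (S(R) = (R - 2)/(R + 7) = (-2 + R)/(7 + R))
(-3 + E)²*S(-4) = (-3 - 9)²*((-2 - 4)/(7 - 4)) = (-12)²*(-6/3) = 144*((⅓)*(-6)) = 144*(-2) = -288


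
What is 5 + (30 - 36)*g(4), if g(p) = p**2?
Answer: -91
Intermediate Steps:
5 + (30 - 36)*g(4) = 5 + (30 - 36)*4**2 = 5 - 6*16 = 5 - 96 = -91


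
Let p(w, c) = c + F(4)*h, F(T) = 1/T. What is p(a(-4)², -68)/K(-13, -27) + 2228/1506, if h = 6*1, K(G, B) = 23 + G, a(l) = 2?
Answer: -77869/15060 ≈ -5.1706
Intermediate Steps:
h = 6
p(w, c) = 3/2 + c (p(w, c) = c + 6/4 = c + (¼)*6 = c + 3/2 = 3/2 + c)
p(a(-4)², -68)/K(-13, -27) + 2228/1506 = (3/2 - 68)/(23 - 13) + 2228/1506 = -133/2/10 + 2228*(1/1506) = -133/2*⅒ + 1114/753 = -133/20 + 1114/753 = -77869/15060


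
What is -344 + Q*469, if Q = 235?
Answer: 109871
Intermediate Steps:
-344 + Q*469 = -344 + 235*469 = -344 + 110215 = 109871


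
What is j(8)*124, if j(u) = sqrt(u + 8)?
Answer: 496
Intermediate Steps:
j(u) = sqrt(8 + u)
j(8)*124 = sqrt(8 + 8)*124 = sqrt(16)*124 = 4*124 = 496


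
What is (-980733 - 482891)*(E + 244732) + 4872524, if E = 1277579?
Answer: -2228086042540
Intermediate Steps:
(-980733 - 482891)*(E + 244732) + 4872524 = (-980733 - 482891)*(1277579 + 244732) + 4872524 = -1463624*1522311 + 4872524 = -2228090915064 + 4872524 = -2228086042540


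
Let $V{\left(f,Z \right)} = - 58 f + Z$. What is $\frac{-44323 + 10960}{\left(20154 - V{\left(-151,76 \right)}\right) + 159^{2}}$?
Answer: $- \frac{33363}{36601} \approx -0.91153$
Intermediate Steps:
$V{\left(f,Z \right)} = Z - 58 f$
$\frac{-44323 + 10960}{\left(20154 - V{\left(-151,76 \right)}\right) + 159^{2}} = \frac{-44323 + 10960}{\left(20154 - \left(76 - -8758\right)\right) + 159^{2}} = - \frac{33363}{\left(20154 - \left(76 + 8758\right)\right) + 25281} = - \frac{33363}{\left(20154 - 8834\right) + 25281} = - \frac{33363}{11320 + 25281} = - \frac{33363}{36601}$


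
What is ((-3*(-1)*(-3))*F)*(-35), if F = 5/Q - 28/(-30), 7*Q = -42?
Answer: 63/2 ≈ 31.500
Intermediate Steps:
Q = -6 (Q = (⅐)*(-42) = -6)
F = ⅒ (F = 5/(-6) - 28/(-30) = 5*(-⅙) - 28*(-1/30) = -⅚ + 14/15 = ⅒ ≈ 0.10000)
((-3*(-1)*(-3))*F)*(-35) = ((-3*(-1)*(-3))*(⅒))*(-35) = ((3*(-3))*(⅒))*(-35) = -9*⅒*(-35) = -9/10*(-35) = 63/2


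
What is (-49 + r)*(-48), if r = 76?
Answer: -1296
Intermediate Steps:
(-49 + r)*(-48) = (-49 + 76)*(-48) = 27*(-48) = -1296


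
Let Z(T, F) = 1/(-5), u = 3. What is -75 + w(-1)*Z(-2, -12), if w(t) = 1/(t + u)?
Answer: -751/10 ≈ -75.100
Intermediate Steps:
w(t) = 1/(3 + t) (w(t) = 1/(t + 3) = 1/(3 + t))
Z(T, F) = -⅕
-75 + w(-1)*Z(-2, -12) = -75 - ⅕/(3 - 1) = -75 - ⅕/2 = -75 + (½)*(-⅕) = -75 - ⅒ = -751/10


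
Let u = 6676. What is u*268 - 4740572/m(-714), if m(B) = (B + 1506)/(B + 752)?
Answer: 154609915/99 ≈ 1.5617e+6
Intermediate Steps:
m(B) = (1506 + B)/(752 + B)
u*268 - 4740572/m(-714) = 6676*268 - 4740572/((1506 - 714)/(752 - 714)) = 1789168 - 4740572/(792/38) = 1789168 - 4740572/((1/38)*792) = 1789168 - 4740572/396/19 = 1789168 - 4740572*19/396 = 1789168 - 1*22517717/99 = 1789168 - 22517717/99 = 154609915/99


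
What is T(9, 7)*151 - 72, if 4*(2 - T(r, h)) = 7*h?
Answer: -6479/4 ≈ -1619.8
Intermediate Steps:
T(r, h) = 2 - 7*h/4
T(9, 7)*151 - 72 = (2 - 7/4*7)*151 - 72 = (2 - 49/4)*151 - 72 = -41/4*151 - 72 = -6191/4 - 72 = -6479/4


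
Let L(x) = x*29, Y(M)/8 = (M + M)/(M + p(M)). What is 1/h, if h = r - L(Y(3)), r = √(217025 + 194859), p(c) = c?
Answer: 58/89515 + 11*√851/179030 ≈ 0.0024403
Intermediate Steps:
r = 22*√851 (r = √411884 = 22*√851 ≈ 641.78)
Y(M) = 8 (Y(M) = 8*((M + M)/(M + M)) = 8*((2*M)/((2*M))) = 8*((2*M)*(1/(2*M))) = 8*1 = 8)
L(x) = 29*x
h = -232 + 22*√851 (h = 22*√851 - 29*8 = 22*√851 - 1*232 = 22*√851 - 232 = -232 + 22*√851 ≈ 409.78)
1/h = 1/(-232 + 22*√851)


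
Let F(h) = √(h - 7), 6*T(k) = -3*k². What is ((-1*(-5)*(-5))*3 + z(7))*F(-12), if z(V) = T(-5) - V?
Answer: -189*I*√19/2 ≈ -411.92*I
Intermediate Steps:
T(k) = -k²/2 (T(k) = (-3*k²)/6 = -k²/2)
F(h) = √(-7 + h)
z(V) = -25/2 - V (z(V) = -½*(-5)² - V = -½*25 - V = -25/2 - V)
((-1*(-5)*(-5))*3 + z(7))*F(-12) = ((-1*(-5)*(-5))*3 + (-25/2 - 1*7))*√(-7 - 12) = ((5*(-5))*3 + (-25/2 - 7))*√(-19) = (-25*3 - 39/2)*(I*√19) = (-75 - 39/2)*(I*√19) = -189*I*√19/2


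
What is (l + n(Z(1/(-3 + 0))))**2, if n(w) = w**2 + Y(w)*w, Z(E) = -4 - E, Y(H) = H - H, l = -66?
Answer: 223729/81 ≈ 2762.1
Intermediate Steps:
Y(H) = 0
n(w) = w**2 (n(w) = w**2 + 0*w = w**2 + 0 = w**2)
(l + n(Z(1/(-3 + 0))))**2 = (-66 + (-4 - 1/(-3 + 0))**2)**2 = (-66 + (-4 - 1/(-3))**2)**2 = (-66 + (-4 - 1*(-1/3))**2)**2 = (-66 + (-4 + 1/3)**2)**2 = (-66 + (-11/3)**2)**2 = (-66 + 121/9)**2 = (-473/9)**2 = 223729/81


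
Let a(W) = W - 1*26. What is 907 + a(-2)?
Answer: 879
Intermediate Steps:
a(W) = -26 + W (a(W) = W - 26 = -26 + W)
907 + a(-2) = 907 + (-26 - 2) = 907 - 28 = 879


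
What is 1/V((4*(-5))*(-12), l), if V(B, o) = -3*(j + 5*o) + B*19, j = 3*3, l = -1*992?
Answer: 1/19413 ≈ 5.1512e-5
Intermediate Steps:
l = -992
j = 9
V(B, o) = -27 - 15*o + 19*B (V(B, o) = -3*(9 + 5*o) + B*19 = (-27 - 15*o) + 19*B = -27 - 15*o + 19*B)
1/V((4*(-5))*(-12), l) = 1/(-27 - 15*(-992) + 19*((4*(-5))*(-12))) = 1/(-27 + 14880 + 19*(-20*(-12))) = 1/(-27 + 14880 + 19*240) = 1/(-27 + 14880 + 4560) = 1/19413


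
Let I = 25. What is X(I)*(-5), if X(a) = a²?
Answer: -3125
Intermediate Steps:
X(I)*(-5) = 25²*(-5) = 625*(-5) = -3125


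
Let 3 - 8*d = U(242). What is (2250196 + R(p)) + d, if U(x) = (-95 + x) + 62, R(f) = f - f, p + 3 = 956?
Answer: 9000681/4 ≈ 2.2502e+6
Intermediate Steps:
p = 953 (p = -3 + 956 = 953)
R(f) = 0
U(x) = -33 + x
d = -103/4 (d = 3/8 - (-33 + 242)/8 = 3/8 - ⅛*209 = 3/8 - 209/8 = -103/4 ≈ -25.750)
(2250196 + R(p)) + d = (2250196 + 0) - 103/4 = 2250196 - 103/4 = 9000681/4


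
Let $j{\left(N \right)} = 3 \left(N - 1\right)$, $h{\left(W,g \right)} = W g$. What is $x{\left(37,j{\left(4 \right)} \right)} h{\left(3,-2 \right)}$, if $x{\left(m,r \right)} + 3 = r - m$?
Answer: $186$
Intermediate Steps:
$j{\left(N \right)} = -3 + 3 N$ ($j{\left(N \right)} = 3 \left(-1 + N\right) = -3 + 3 N$)
$x{\left(m,r \right)} = -3 + r - m$ ($x{\left(m,r \right)} = -3 - \left(m - r\right) = -3 + r - m$)
$x{\left(37,j{\left(4 \right)} \right)} h{\left(3,-2 \right)} = \left(-3 + \left(-3 + 3 \cdot 4\right) - 37\right) 3 \left(-2\right) = \left(-3 + \left(-3 + 12\right) - 37\right) \left(-6\right) = \left(-3 + 9 - 37\right) \left(-6\right) = \left(-31\right) \left(-6\right) = 186$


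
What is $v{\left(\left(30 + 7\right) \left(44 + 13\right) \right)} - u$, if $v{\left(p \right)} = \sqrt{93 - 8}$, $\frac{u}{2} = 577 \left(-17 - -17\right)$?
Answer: $\sqrt{85} \approx 9.2195$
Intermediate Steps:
$u = 0$ ($u = 2 \cdot 577 \left(-17 - -17\right) = 2 \cdot 577 \left(-17 + 17\right) = 2 \cdot 577 \cdot 0 = 2 \cdot 0 = 0$)
$v{\left(p \right)} = \sqrt{85}$
$v{\left(\left(30 + 7\right) \left(44 + 13\right) \right)} - u = \sqrt{85} - 0 = \sqrt{85} + 0 = \sqrt{85}$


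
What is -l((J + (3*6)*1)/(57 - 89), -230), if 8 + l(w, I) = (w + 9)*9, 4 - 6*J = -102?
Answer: -2015/32 ≈ -62.969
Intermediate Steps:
J = 53/3 (J = ⅔ - ⅙*(-102) = ⅔ + 17 = 53/3 ≈ 17.667)
l(w, I) = 73 + 9*w (l(w, I) = -8 + (w + 9)*9 = -8 + (9 + w)*9 = -8 + (81 + 9*w) = 73 + 9*w)
-l((J + (3*6)*1)/(57 - 89), -230) = -(73 + 9*((53/3 + (3*6)*1)/(57 - 89))) = -(73 + 9*((53/3 + 18*1)/(-32))) = -(73 + 9*((53/3 + 18)*(-1/32))) = -(73 + 9*((107/3)*(-1/32))) = -(73 + 9*(-107/96)) = -(73 - 321/32) = -1*2015/32 = -2015/32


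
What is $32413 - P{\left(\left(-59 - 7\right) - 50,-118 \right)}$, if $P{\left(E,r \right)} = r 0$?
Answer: $32413$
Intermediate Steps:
$P{\left(E,r \right)} = 0$
$32413 - P{\left(\left(-59 - 7\right) - 50,-118 \right)} = 32413 - 0 = 32413 + 0 = 32413$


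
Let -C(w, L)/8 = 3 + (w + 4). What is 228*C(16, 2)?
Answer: -41952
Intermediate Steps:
C(w, L) = -56 - 8*w (C(w, L) = -8*(3 + (w + 4)) = -8*(3 + (4 + w)) = -8*(7 + w) = -56 - 8*w)
228*C(16, 2) = 228*(-56 - 8*16) = 228*(-56 - 128) = 228*(-184) = -41952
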